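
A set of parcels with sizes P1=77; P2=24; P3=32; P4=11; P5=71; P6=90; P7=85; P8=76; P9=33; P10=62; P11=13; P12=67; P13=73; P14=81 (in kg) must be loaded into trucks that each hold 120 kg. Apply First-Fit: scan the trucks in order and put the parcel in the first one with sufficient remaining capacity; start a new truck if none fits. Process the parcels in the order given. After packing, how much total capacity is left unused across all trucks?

truck 1: place P1 (77 kg), 43 kg left
truck 1: place P2 (24 kg), 19 kg left
truck 2: place P3 (32 kg), 88 kg left
truck 1: place P4 (11 kg), 8 kg left
truck 2: place P5 (71 kg), 17 kg left
truck 3: place P6 (90 kg), 30 kg left
truck 4: place P7 (85 kg), 35 kg left
truck 5: place P8 (76 kg), 44 kg left
truck 4: place P9 (33 kg), 2 kg left
truck 6: place P10 (62 kg), 58 kg left
truck 2: place P11 (13 kg), 4 kg left
truck 7: place P12 (67 kg), 53 kg left
truck 8: place P13 (73 kg), 47 kg left
truck 9: place P14 (81 kg), 39 kg left
9 trucks × 120 kg = 1080 kg; used 795 kg; unused 285 kg.

285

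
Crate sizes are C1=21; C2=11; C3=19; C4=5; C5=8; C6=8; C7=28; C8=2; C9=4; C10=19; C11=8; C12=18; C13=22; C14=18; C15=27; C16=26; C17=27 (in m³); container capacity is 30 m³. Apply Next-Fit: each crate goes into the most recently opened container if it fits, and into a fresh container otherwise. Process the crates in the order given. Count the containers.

C1 (21 m³) → container 1 (remaining 9 m³)
C2 (11 m³) → container 2 (remaining 19 m³)
C3 (19 m³) → container 2 (remaining 0 m³)
C4 (5 m³) → container 3 (remaining 25 m³)
C5 (8 m³) → container 3 (remaining 17 m³)
C6 (8 m³) → container 3 (remaining 9 m³)
C7 (28 m³) → container 4 (remaining 2 m³)
C8 (2 m³) → container 4 (remaining 0 m³)
C9 (4 m³) → container 5 (remaining 26 m³)
C10 (19 m³) → container 5 (remaining 7 m³)
C11 (8 m³) → container 6 (remaining 22 m³)
C12 (18 m³) → container 6 (remaining 4 m³)
C13 (22 m³) → container 7 (remaining 8 m³)
C14 (18 m³) → container 8 (remaining 12 m³)
C15 (27 m³) → container 9 (remaining 3 m³)
C16 (26 m³) → container 10 (remaining 4 m³)
C17 (27 m³) → container 11 (remaining 3 m³)
Final containers: [21] [11,19] [5,8,8] [28,2] [4,19] [8,18] [22] [18] [27] [26] [27].

11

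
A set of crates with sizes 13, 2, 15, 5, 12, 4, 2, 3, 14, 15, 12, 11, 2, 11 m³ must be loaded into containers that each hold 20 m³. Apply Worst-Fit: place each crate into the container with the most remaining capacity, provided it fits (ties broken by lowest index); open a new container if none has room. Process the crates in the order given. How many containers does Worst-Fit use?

13 m³ → container 1 (remaining 7 m³)
2 m³ → container 1 (remaining 5 m³)
15 m³ → container 2 (remaining 5 m³)
5 m³ → container 1 (remaining 0 m³)
12 m³ → container 3 (remaining 8 m³)
4 m³ → container 3 (remaining 4 m³)
2 m³ → container 2 (remaining 3 m³)
3 m³ → container 3 (remaining 1 m³)
14 m³ → container 4 (remaining 6 m³)
15 m³ → container 5 (remaining 5 m³)
12 m³ → container 6 (remaining 8 m³)
11 m³ → container 7 (remaining 9 m³)
2 m³ → container 7 (remaining 7 m³)
11 m³ → container 8 (remaining 9 m³)

8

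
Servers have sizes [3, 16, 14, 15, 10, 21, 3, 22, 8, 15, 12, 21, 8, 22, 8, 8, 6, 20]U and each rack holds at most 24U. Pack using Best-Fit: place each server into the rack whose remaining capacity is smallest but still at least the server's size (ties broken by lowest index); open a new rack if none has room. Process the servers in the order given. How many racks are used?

3U → rack 1 (remaining 21U)
16U → rack 1 (remaining 5U)
14U → rack 2 (remaining 10U)
15U → rack 3 (remaining 9U)
10U → rack 2 (remaining 0U)
21U → rack 4 (remaining 3U)
3U → rack 4 (remaining 0U)
22U → rack 5 (remaining 2U)
8U → rack 3 (remaining 1U)
15U → rack 6 (remaining 9U)
12U → rack 7 (remaining 12U)
21U → rack 8 (remaining 3U)
8U → rack 6 (remaining 1U)
22U → rack 9 (remaining 2U)
8U → rack 7 (remaining 4U)
8U → rack 10 (remaining 16U)
6U → rack 10 (remaining 10U)
20U → rack 11 (remaining 4U)

11 racks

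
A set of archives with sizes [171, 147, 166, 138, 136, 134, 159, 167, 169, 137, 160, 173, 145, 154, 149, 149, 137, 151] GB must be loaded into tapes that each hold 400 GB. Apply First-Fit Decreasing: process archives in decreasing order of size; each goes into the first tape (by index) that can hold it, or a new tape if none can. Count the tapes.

9

Sorted descending: 173, 171, 169, 167, 166, 160, 159, 154, 151, 149, 149, 147, 145, 138, 137, 137, 136, 134.
173 GB → tape 1 (remaining 227 GB)
171 GB → tape 1 (remaining 56 GB)
169 GB → tape 2 (remaining 231 GB)
167 GB → tape 2 (remaining 64 GB)
166 GB → tape 3 (remaining 234 GB)
160 GB → tape 3 (remaining 74 GB)
159 GB → tape 4 (remaining 241 GB)
154 GB → tape 4 (remaining 87 GB)
151 GB → tape 5 (remaining 249 GB)
149 GB → tape 5 (remaining 100 GB)
149 GB → tape 6 (remaining 251 GB)
147 GB → tape 6 (remaining 104 GB)
145 GB → tape 7 (remaining 255 GB)
138 GB → tape 7 (remaining 117 GB)
137 GB → tape 8 (remaining 263 GB)
137 GB → tape 8 (remaining 126 GB)
136 GB → tape 9 (remaining 264 GB)
134 GB → tape 9 (remaining 130 GB)
Final tapes: [173,171] [169,167] [166,160] [159,154] [151,149] [149,147] [145,138] [137,137] [136,134].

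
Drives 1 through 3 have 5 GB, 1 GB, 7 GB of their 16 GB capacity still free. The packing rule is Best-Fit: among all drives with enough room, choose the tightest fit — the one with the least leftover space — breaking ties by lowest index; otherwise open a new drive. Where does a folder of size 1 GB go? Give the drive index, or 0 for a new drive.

2

Drives with room: drive 1 (5 GB), drive 2 (1 GB), drive 3 (7 GB).
Tightest fit is drive 2 with 1 GB free.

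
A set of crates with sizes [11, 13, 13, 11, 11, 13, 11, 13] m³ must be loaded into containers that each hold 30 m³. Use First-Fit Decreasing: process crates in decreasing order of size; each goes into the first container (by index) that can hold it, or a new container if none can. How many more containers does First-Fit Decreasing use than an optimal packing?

First-Fit Decreasing: [13,13] [13,13] [11,11] [11,11] → 4 containers.
Total size 96 m³; any packing needs at least ⌈96/30⌉ = 4 containers.
So 4 is already optimal.

0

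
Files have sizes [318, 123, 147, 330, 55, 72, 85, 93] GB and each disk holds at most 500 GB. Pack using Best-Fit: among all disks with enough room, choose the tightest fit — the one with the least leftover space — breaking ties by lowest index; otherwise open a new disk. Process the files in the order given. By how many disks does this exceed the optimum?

0

Best-Fit: [318,123,55] [147,330] [72,85,93] → 3 disks.
Total size 1223 GB; any packing needs at least ⌈1223/500⌉ = 3 disks.
So 3 is already optimal.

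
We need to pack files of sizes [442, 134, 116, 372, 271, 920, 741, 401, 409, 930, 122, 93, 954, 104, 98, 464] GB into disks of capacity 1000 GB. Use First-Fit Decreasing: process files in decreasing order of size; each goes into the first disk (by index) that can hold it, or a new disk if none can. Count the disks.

7

Sorted descending: 954, 930, 920, 741, 464, 442, 409, 401, 372, 271, 134, 122, 116, 104, 98, 93.
disk 1: place 954 GB, 46 GB left
disk 2: place 930 GB, 70 GB left
disk 3: place 920 GB, 80 GB left
disk 4: place 741 GB, 259 GB left
disk 5: place 464 GB, 536 GB left
disk 5: place 442 GB, 94 GB left
disk 6: place 409 GB, 591 GB left
disk 6: place 401 GB, 190 GB left
disk 7: place 372 GB, 628 GB left
disk 7: place 271 GB, 357 GB left
disk 4: place 134 GB, 125 GB left
disk 4: place 122 GB, 3 GB left
disk 6: place 116 GB, 74 GB left
disk 7: place 104 GB, 253 GB left
disk 7: place 98 GB, 155 GB left
disk 5: place 93 GB, 1 GB left
Final disks: [954] [930] [920] [741,134,122] [464,442,93] [409,401,116] [372,271,104,98].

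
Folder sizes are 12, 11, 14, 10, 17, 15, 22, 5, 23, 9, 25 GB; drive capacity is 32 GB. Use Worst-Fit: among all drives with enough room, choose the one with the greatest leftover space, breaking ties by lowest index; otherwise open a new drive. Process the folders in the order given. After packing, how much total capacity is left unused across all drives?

29

12 GB → drive 1 (remaining 20 GB)
11 GB → drive 1 (remaining 9 GB)
14 GB → drive 2 (remaining 18 GB)
10 GB → drive 2 (remaining 8 GB)
17 GB → drive 3 (remaining 15 GB)
15 GB → drive 3 (remaining 0 GB)
22 GB → drive 4 (remaining 10 GB)
5 GB → drive 4 (remaining 5 GB)
23 GB → drive 5 (remaining 9 GB)
9 GB → drive 1 (remaining 0 GB)
25 GB → drive 6 (remaining 7 GB)
6 drives × 32 GB = 192 GB; used 163 GB; unused 29 GB.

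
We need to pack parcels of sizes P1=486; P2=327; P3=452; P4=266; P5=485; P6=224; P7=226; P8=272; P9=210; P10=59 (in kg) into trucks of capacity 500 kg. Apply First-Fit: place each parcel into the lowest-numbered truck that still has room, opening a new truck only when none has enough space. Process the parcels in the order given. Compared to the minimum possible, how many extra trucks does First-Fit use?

First-Fit: [486] [327,59] [452] [266,224] [485] [226,272] [210] → 7 trucks.
Total size 3007 kg; any packing needs at least ⌈3007/500⌉ = 7 trucks.
So 7 is already optimal.

0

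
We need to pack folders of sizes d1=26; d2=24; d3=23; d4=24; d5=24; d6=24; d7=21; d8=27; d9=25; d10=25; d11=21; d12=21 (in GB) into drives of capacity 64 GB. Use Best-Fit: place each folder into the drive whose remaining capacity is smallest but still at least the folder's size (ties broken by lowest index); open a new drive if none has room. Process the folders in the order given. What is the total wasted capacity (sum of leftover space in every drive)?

Put d1 (26 GB) in drive 1; 38 GB remain.
Put d2 (24 GB) in drive 1; 14 GB remain.
Put d3 (23 GB) in drive 2; 41 GB remain.
Put d4 (24 GB) in drive 2; 17 GB remain.
Put d5 (24 GB) in drive 3; 40 GB remain.
Put d6 (24 GB) in drive 3; 16 GB remain.
Put d7 (21 GB) in drive 4; 43 GB remain.
Put d8 (27 GB) in drive 4; 16 GB remain.
Put d9 (25 GB) in drive 5; 39 GB remain.
Put d10 (25 GB) in drive 5; 14 GB remain.
Put d11 (21 GB) in drive 6; 43 GB remain.
Put d12 (21 GB) in drive 6; 22 GB remain.
6 drives × 64 GB = 384 GB; used 285 GB; unused 99 GB.

99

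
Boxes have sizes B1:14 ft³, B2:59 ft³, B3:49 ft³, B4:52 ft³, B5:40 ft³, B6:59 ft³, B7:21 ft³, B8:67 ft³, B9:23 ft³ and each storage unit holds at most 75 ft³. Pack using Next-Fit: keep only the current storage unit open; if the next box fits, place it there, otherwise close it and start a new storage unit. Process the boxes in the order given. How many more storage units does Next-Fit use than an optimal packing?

Next-Fit: [14,59] [49] [52] [40] [59] [21] [67] [23] → 8 storage units.
Total size 384 ft³; any packing needs at least ⌈384/75⌉ = 6 storage units.
An optimal packing achieves that bound: [67] [59,14] [59] [52,23] [49,21] [40] → 6 storage units.
Excess: 8 − 6 = 2.

2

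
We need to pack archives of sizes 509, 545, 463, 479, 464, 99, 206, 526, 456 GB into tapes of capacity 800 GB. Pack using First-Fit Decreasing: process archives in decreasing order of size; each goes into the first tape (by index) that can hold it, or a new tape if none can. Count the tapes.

7 tapes

Sorted descending: 545, 526, 509, 479, 464, 463, 456, 206, 99.
545 GB → tape 1 (remaining 255 GB)
526 GB → tape 2 (remaining 274 GB)
509 GB → tape 3 (remaining 291 GB)
479 GB → tape 4 (remaining 321 GB)
464 GB → tape 5 (remaining 336 GB)
463 GB → tape 6 (remaining 337 GB)
456 GB → tape 7 (remaining 344 GB)
206 GB → tape 1 (remaining 49 GB)
99 GB → tape 2 (remaining 175 GB)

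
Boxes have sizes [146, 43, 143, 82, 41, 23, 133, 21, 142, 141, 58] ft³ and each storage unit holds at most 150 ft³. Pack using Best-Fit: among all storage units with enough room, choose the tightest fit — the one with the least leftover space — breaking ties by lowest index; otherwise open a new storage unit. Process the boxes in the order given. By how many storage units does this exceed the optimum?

Best-Fit: [146] [43,82,23] [143] [41,21,58] [133] [142] [141] → 7 storage units.
Total size 973 ft³; any packing needs at least ⌈973/150⌉ = 7 storage units.
So 7 is already optimal.

0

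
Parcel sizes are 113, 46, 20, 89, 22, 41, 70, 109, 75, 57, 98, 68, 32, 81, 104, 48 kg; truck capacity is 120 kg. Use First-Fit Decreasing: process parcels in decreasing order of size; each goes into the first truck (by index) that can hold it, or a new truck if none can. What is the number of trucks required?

Sorted descending: 113, 109, 104, 98, 89, 81, 75, 70, 68, 57, 48, 46, 41, 32, 22, 20.
113 kg → truck 1 (remaining 7 kg)
109 kg → truck 2 (remaining 11 kg)
104 kg → truck 3 (remaining 16 kg)
98 kg → truck 4 (remaining 22 kg)
89 kg → truck 5 (remaining 31 kg)
81 kg → truck 6 (remaining 39 kg)
75 kg → truck 7 (remaining 45 kg)
70 kg → truck 8 (remaining 50 kg)
68 kg → truck 9 (remaining 52 kg)
57 kg → truck 10 (remaining 63 kg)
48 kg → truck 8 (remaining 2 kg)
46 kg → truck 9 (remaining 6 kg)
41 kg → truck 7 (remaining 4 kg)
32 kg → truck 6 (remaining 7 kg)
22 kg → truck 4 (remaining 0 kg)
20 kg → truck 5 (remaining 11 kg)
Final trucks: [113] [109] [104] [98,22] [89,20] [81,32] [75,41] [70,48] [68,46] [57].

10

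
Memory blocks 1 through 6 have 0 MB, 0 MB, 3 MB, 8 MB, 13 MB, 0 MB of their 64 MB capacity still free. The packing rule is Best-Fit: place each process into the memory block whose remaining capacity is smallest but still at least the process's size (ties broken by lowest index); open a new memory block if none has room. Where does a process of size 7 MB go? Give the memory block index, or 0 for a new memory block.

Memory blocks with room: memory block 4 (8 MB), memory block 5 (13 MB).
Tightest fit is memory block 4 with 8 MB free.

4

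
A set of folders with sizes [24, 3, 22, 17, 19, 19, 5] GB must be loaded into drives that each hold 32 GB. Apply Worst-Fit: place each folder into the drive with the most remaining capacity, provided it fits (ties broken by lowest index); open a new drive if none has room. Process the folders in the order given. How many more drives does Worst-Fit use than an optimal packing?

Worst-Fit: [24,3] [22] [17,5] [19] [19] → 5 drives.
5 folders exceed 16 GB (half the capacity), and no two of those can share a drive, so at least 5 drives are needed.
So 5 is already optimal.

0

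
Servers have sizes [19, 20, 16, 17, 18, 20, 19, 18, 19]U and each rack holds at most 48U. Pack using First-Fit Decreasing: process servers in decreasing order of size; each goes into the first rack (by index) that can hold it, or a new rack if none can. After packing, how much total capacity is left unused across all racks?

Sorted descending: 20, 20, 19, 19, 19, 18, 18, 17, 16.
rack 1: place 20U, 28U left
rack 1: place 20U, 8U left
rack 2: place 19U, 29U left
rack 2: place 19U, 10U left
rack 3: place 19U, 29U left
rack 3: place 18U, 11U left
rack 4: place 18U, 30U left
rack 4: place 17U, 13U left
rack 5: place 16U, 32U left
5 racks × 48U = 240U; used 166U; unused 74U.

74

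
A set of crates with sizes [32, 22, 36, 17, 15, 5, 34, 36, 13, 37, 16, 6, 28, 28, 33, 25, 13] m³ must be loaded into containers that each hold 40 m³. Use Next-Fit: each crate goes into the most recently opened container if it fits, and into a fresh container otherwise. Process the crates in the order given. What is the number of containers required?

13

container 1: place 32 m³, 8 m³ left
container 2: place 22 m³, 18 m³ left
container 3: place 36 m³, 4 m³ left
container 4: place 17 m³, 23 m³ left
container 4: place 15 m³, 8 m³ left
container 4: place 5 m³, 3 m³ left
container 5: place 34 m³, 6 m³ left
container 6: place 36 m³, 4 m³ left
container 7: place 13 m³, 27 m³ left
container 8: place 37 m³, 3 m³ left
container 9: place 16 m³, 24 m³ left
container 9: place 6 m³, 18 m³ left
container 10: place 28 m³, 12 m³ left
container 11: place 28 m³, 12 m³ left
container 12: place 33 m³, 7 m³ left
container 13: place 25 m³, 15 m³ left
container 13: place 13 m³, 2 m³ left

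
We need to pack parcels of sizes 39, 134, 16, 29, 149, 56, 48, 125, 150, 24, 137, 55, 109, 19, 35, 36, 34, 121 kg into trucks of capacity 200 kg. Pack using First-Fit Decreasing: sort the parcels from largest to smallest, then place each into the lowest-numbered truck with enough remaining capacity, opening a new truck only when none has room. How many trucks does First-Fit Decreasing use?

7 trucks

Sorted descending: 150, 149, 137, 134, 125, 121, 109, 56, 55, 48, 39, 36, 35, 34, 29, 24, 19, 16.
truck 1: place 150 kg, 50 kg left
truck 2: place 149 kg, 51 kg left
truck 3: place 137 kg, 63 kg left
truck 4: place 134 kg, 66 kg left
truck 5: place 125 kg, 75 kg left
truck 6: place 121 kg, 79 kg left
truck 7: place 109 kg, 91 kg left
truck 3: place 56 kg, 7 kg left
truck 4: place 55 kg, 11 kg left
truck 1: place 48 kg, 2 kg left
truck 2: place 39 kg, 12 kg left
truck 5: place 36 kg, 39 kg left
truck 5: place 35 kg, 4 kg left
truck 6: place 34 kg, 45 kg left
truck 6: place 29 kg, 16 kg left
truck 7: place 24 kg, 67 kg left
truck 7: place 19 kg, 48 kg left
truck 6: place 16 kg, 0 kg left
Final trucks: [150,48] [149,39] [137,56] [134,55] [125,36,35] [121,34,29,16] [109,24,19].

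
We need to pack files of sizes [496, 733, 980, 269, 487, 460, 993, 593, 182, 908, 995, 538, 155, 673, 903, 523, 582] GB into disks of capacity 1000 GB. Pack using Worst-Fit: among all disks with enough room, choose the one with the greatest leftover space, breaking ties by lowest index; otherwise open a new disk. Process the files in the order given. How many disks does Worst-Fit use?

13

496 GB → disk 1 (remaining 504 GB)
733 GB → disk 2 (remaining 267 GB)
980 GB → disk 3 (remaining 20 GB)
269 GB → disk 1 (remaining 235 GB)
487 GB → disk 4 (remaining 513 GB)
460 GB → disk 4 (remaining 53 GB)
993 GB → disk 5 (remaining 7 GB)
593 GB → disk 6 (remaining 407 GB)
182 GB → disk 6 (remaining 225 GB)
908 GB → disk 7 (remaining 92 GB)
995 GB → disk 8 (remaining 5 GB)
538 GB → disk 9 (remaining 462 GB)
155 GB → disk 9 (remaining 307 GB)
673 GB → disk 10 (remaining 327 GB)
903 GB → disk 11 (remaining 97 GB)
523 GB → disk 12 (remaining 477 GB)
582 GB → disk 13 (remaining 418 GB)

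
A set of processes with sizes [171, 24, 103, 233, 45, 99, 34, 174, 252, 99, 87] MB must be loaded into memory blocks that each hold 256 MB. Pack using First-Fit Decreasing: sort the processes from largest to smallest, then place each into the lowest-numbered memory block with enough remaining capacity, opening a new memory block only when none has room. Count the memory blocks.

6

Sorted descending: 252, 233, 174, 171, 103, 99, 99, 87, 45, 34, 24.
252 MB → memory block 1 (remaining 4 MB)
233 MB → memory block 2 (remaining 23 MB)
174 MB → memory block 3 (remaining 82 MB)
171 MB → memory block 4 (remaining 85 MB)
103 MB → memory block 5 (remaining 153 MB)
99 MB → memory block 5 (remaining 54 MB)
99 MB → memory block 6 (remaining 157 MB)
87 MB → memory block 6 (remaining 70 MB)
45 MB → memory block 3 (remaining 37 MB)
34 MB → memory block 3 (remaining 3 MB)
24 MB → memory block 4 (remaining 61 MB)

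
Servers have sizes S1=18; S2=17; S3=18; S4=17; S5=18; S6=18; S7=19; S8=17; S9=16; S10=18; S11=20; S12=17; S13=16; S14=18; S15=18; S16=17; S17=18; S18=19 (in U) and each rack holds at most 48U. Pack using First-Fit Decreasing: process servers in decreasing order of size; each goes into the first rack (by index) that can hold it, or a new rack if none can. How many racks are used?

9

Sorted descending: 20, 19, 19, 18, 18, 18, 18, 18, 18, 18, 18, 17, 17, 17, 17, 17, 16, 16.
20U → rack 1 (remaining 28U)
19U → rack 1 (remaining 9U)
19U → rack 2 (remaining 29U)
18U → rack 2 (remaining 11U)
18U → rack 3 (remaining 30U)
18U → rack 3 (remaining 12U)
18U → rack 4 (remaining 30U)
18U → rack 4 (remaining 12U)
18U → rack 5 (remaining 30U)
18U → rack 5 (remaining 12U)
18U → rack 6 (remaining 30U)
17U → rack 6 (remaining 13U)
17U → rack 7 (remaining 31U)
17U → rack 7 (remaining 14U)
17U → rack 8 (remaining 31U)
17U → rack 8 (remaining 14U)
16U → rack 9 (remaining 32U)
16U → rack 9 (remaining 16U)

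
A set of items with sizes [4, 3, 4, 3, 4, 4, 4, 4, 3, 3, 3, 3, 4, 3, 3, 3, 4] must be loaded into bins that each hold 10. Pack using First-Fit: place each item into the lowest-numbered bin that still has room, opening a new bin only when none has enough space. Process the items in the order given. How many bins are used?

bin 1: place 4, 6 left
bin 1: place 3, 3 left
bin 2: place 4, 6 left
bin 1: place 3, 0 left
bin 2: place 4, 2 left
bin 3: place 4, 6 left
bin 3: place 4, 2 left
bin 4: place 4, 6 left
bin 4: place 3, 3 left
bin 4: place 3, 0 left
bin 5: place 3, 7 left
bin 5: place 3, 4 left
bin 5: place 4, 0 left
bin 6: place 3, 7 left
bin 6: place 3, 4 left
bin 6: place 3, 1 left
bin 7: place 4, 6 left
Final bins: [4,3,3] [4,4] [4,4] [4,3,3] [3,3,4] [3,3,3] [4].

7 bins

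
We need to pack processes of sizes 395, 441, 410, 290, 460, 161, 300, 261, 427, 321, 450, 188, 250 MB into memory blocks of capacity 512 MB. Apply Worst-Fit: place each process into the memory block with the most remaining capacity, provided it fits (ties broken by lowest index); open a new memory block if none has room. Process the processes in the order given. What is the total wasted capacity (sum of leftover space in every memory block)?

395 MB → memory block 1 (remaining 117 MB)
441 MB → memory block 2 (remaining 71 MB)
410 MB → memory block 3 (remaining 102 MB)
290 MB → memory block 4 (remaining 222 MB)
460 MB → memory block 5 (remaining 52 MB)
161 MB → memory block 4 (remaining 61 MB)
300 MB → memory block 6 (remaining 212 MB)
261 MB → memory block 7 (remaining 251 MB)
427 MB → memory block 8 (remaining 85 MB)
321 MB → memory block 9 (remaining 191 MB)
450 MB → memory block 10 (remaining 62 MB)
188 MB → memory block 7 (remaining 63 MB)
250 MB → memory block 11 (remaining 262 MB)
11 memory blocks × 512 MB = 5632 MB; used 4354 MB; unused 1278 MB.

1278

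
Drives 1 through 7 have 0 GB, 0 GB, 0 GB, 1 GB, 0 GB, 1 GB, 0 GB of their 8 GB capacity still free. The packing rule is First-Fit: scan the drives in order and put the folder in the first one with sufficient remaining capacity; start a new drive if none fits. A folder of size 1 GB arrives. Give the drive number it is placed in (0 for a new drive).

Drives with room: drive 4 (1 GB), drive 6 (1 GB).
The first with room is drive 4.

4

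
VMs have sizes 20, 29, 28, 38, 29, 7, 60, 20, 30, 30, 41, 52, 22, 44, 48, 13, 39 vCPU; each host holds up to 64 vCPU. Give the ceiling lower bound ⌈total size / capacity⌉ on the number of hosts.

Total size = 20 + 29 + 28 + 38 + 29 + 7 + 60 + 20 + 30 + 30 + 41 + 52 + 22 + 44 + 48 + 13 + 39 = 550 vCPU.
⌈550 / 64⌉ = 9.

9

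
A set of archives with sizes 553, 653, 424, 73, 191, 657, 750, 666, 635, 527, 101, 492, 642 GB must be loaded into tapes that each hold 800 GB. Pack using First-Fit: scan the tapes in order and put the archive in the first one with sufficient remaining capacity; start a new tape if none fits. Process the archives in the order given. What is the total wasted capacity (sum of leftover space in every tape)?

553 GB → tape 1 (remaining 247 GB)
653 GB → tape 2 (remaining 147 GB)
424 GB → tape 3 (remaining 376 GB)
73 GB → tape 1 (remaining 174 GB)
191 GB → tape 3 (remaining 185 GB)
657 GB → tape 4 (remaining 143 GB)
750 GB → tape 5 (remaining 50 GB)
666 GB → tape 6 (remaining 134 GB)
635 GB → tape 7 (remaining 165 GB)
527 GB → tape 8 (remaining 273 GB)
101 GB → tape 1 (remaining 73 GB)
492 GB → tape 9 (remaining 308 GB)
642 GB → tape 10 (remaining 158 GB)
10 tapes × 800 GB = 8000 GB; used 6364 GB; unused 1636 GB.

1636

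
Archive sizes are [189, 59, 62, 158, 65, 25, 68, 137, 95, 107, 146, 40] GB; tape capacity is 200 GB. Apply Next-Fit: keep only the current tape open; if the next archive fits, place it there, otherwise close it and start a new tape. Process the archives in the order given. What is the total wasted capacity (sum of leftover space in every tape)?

tape 1: place 189 GB, 11 GB left
tape 2: place 59 GB, 141 GB left
tape 2: place 62 GB, 79 GB left
tape 3: place 158 GB, 42 GB left
tape 4: place 65 GB, 135 GB left
tape 4: place 25 GB, 110 GB left
tape 4: place 68 GB, 42 GB left
tape 5: place 137 GB, 63 GB left
tape 6: place 95 GB, 105 GB left
tape 7: place 107 GB, 93 GB left
tape 8: place 146 GB, 54 GB left
tape 8: place 40 GB, 14 GB left
8 tapes × 200 GB = 1600 GB; used 1151 GB; unused 449 GB.

449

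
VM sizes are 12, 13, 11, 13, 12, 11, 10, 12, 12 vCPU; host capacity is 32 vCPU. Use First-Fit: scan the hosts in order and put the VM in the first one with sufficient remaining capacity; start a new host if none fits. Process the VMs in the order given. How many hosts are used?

5

host 1: place 12 vCPU, 20 vCPU left
host 1: place 13 vCPU, 7 vCPU left
host 2: place 11 vCPU, 21 vCPU left
host 2: place 13 vCPU, 8 vCPU left
host 3: place 12 vCPU, 20 vCPU left
host 3: place 11 vCPU, 9 vCPU left
host 4: place 10 vCPU, 22 vCPU left
host 4: place 12 vCPU, 10 vCPU left
host 5: place 12 vCPU, 20 vCPU left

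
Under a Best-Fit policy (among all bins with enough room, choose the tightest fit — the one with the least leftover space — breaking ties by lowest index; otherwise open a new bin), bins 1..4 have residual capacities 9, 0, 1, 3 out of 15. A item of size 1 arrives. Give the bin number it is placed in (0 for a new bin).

Bins with room: bin 1 (9), bin 3 (1), bin 4 (3).
Tightest fit is bin 3 with 1 free.

3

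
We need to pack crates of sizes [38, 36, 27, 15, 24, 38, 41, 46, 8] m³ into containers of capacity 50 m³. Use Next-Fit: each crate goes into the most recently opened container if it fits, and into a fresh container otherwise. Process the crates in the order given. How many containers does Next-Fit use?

container 1: place 38 m³, 12 m³ left
container 2: place 36 m³, 14 m³ left
container 3: place 27 m³, 23 m³ left
container 3: place 15 m³, 8 m³ left
container 4: place 24 m³, 26 m³ left
container 5: place 38 m³, 12 m³ left
container 6: place 41 m³, 9 m³ left
container 7: place 46 m³, 4 m³ left
container 8: place 8 m³, 42 m³ left

8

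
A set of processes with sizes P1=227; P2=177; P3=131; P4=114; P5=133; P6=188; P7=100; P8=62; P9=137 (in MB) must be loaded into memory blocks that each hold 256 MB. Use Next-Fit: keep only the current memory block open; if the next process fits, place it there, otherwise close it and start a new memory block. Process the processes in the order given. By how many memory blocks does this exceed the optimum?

1

Next-Fit: [227] [177] [131,114] [133] [188] [100,62] [137] → 7 memory blocks.
6 processes exceed 128 MB (half the capacity), and no two of those can share a memory block, so at least 6 memory blocks are needed.
An optimal packing achieves that bound: [227] [188,62] [177] [137,114] [133,100] [131] → 6 memory blocks.
Excess: 7 − 6 = 1.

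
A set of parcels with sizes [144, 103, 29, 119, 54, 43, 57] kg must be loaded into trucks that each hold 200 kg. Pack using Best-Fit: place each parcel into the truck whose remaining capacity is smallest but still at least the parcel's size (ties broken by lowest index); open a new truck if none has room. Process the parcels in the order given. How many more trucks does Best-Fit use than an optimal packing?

Best-Fit: [144,29] [103,43] [119,54] [57] → 4 trucks.
Total size 549 kg; any packing needs at least ⌈549/200⌉ = 3 trucks.
An optimal packing achieves that bound: [144,54] [119,57] [103,43,29] → 3 trucks.
Excess: 4 − 3 = 1.

1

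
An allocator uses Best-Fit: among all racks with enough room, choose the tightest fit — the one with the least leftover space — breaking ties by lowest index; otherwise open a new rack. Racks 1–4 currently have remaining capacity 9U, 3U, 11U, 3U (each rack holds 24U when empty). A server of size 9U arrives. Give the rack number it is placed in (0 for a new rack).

1

Racks with room: rack 1 (9U), rack 3 (11U).
Tightest fit is rack 1 with 9U free.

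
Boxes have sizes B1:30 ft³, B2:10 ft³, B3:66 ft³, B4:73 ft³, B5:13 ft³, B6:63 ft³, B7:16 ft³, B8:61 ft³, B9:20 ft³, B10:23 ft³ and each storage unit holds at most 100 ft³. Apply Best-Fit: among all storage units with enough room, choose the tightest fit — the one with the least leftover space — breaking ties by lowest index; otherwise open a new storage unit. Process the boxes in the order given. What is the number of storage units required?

Put B1 (30 ft³) in storage unit 1; 70 ft³ remain.
Put B2 (10 ft³) in storage unit 1; 60 ft³ remain.
Put B3 (66 ft³) in storage unit 2; 34 ft³ remain.
Put B4 (73 ft³) in storage unit 3; 27 ft³ remain.
Put B5 (13 ft³) in storage unit 3; 14 ft³ remain.
Put B6 (63 ft³) in storage unit 4; 37 ft³ remain.
Put B7 (16 ft³) in storage unit 2; 18 ft³ remain.
Put B8 (61 ft³) in storage unit 5; 39 ft³ remain.
Put B9 (20 ft³) in storage unit 4; 17 ft³ remain.
Put B10 (23 ft³) in storage unit 5; 16 ft³ remain.
Final storage units: [30,10] [66,16] [73,13] [63,20] [61,23].

5 storage units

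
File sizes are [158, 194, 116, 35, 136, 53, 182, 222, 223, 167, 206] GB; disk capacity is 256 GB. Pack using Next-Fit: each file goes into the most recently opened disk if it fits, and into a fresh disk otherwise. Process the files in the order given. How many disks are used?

9

Put 158 GB in disk 1; 98 GB remain.
Put 194 GB in disk 2; 62 GB remain.
Put 116 GB in disk 3; 140 GB remain.
Put 35 GB in disk 3; 105 GB remain.
Put 136 GB in disk 4; 120 GB remain.
Put 53 GB in disk 4; 67 GB remain.
Put 182 GB in disk 5; 74 GB remain.
Put 222 GB in disk 6; 34 GB remain.
Put 223 GB in disk 7; 33 GB remain.
Put 167 GB in disk 8; 89 GB remain.
Put 206 GB in disk 9; 50 GB remain.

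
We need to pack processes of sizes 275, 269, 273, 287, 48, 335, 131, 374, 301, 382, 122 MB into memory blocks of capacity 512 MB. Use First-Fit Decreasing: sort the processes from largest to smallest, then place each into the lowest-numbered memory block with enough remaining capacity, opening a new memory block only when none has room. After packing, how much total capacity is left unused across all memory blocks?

Sorted descending: 382, 374, 335, 301, 287, 275, 273, 269, 131, 122, 48.
Put 382 MB in memory block 1; 130 MB remain.
Put 374 MB in memory block 2; 138 MB remain.
Put 335 MB in memory block 3; 177 MB remain.
Put 301 MB in memory block 4; 211 MB remain.
Put 287 MB in memory block 5; 225 MB remain.
Put 275 MB in memory block 6; 237 MB remain.
Put 273 MB in memory block 7; 239 MB remain.
Put 269 MB in memory block 8; 243 MB remain.
Put 131 MB in memory block 2; 7 MB remain.
Put 122 MB in memory block 1; 8 MB remain.
Put 48 MB in memory block 3; 129 MB remain.
8 memory blocks × 512 MB = 4096 MB; used 2797 MB; unused 1299 MB.

1299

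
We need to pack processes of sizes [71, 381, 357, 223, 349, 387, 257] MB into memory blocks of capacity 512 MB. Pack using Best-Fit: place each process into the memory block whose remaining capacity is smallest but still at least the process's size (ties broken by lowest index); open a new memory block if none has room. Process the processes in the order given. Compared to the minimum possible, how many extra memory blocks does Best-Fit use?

0

Best-Fit: [71,381] [357] [223,257] [349] [387] → 5 memory blocks.
5 processes exceed 256 MB (half the capacity), and no two of those can share a memory block, so at least 5 memory blocks are needed.
So 5 is already optimal.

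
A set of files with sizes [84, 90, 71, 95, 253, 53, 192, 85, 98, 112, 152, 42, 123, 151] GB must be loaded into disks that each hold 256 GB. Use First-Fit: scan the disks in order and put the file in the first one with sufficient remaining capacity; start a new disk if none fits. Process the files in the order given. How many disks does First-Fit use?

Put 84 GB in disk 1; 172 GB remain.
Put 90 GB in disk 1; 82 GB remain.
Put 71 GB in disk 1; 11 GB remain.
Put 95 GB in disk 2; 161 GB remain.
Put 253 GB in disk 3; 3 GB remain.
Put 53 GB in disk 2; 108 GB remain.
Put 192 GB in disk 4; 64 GB remain.
Put 85 GB in disk 2; 23 GB remain.
Put 98 GB in disk 5; 158 GB remain.
Put 112 GB in disk 5; 46 GB remain.
Put 152 GB in disk 6; 104 GB remain.
Put 42 GB in disk 4; 22 GB remain.
Put 123 GB in disk 7; 133 GB remain.
Put 151 GB in disk 8; 105 GB remain.
Final disks: [84,90,71] [95,53,85] [253] [192,42] [98,112] [152] [123] [151].

8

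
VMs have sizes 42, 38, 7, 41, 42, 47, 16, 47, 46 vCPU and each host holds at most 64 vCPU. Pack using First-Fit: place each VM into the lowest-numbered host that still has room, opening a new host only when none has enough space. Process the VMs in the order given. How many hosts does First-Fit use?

Put 42 vCPU in host 1; 22 vCPU remain.
Put 38 vCPU in host 2; 26 vCPU remain.
Put 7 vCPU in host 1; 15 vCPU remain.
Put 41 vCPU in host 3; 23 vCPU remain.
Put 42 vCPU in host 4; 22 vCPU remain.
Put 47 vCPU in host 5; 17 vCPU remain.
Put 16 vCPU in host 2; 10 vCPU remain.
Put 47 vCPU in host 6; 17 vCPU remain.
Put 46 vCPU in host 7; 18 vCPU remain.
Final hosts: [42,7] [38,16] [41] [42] [47] [47] [46].

7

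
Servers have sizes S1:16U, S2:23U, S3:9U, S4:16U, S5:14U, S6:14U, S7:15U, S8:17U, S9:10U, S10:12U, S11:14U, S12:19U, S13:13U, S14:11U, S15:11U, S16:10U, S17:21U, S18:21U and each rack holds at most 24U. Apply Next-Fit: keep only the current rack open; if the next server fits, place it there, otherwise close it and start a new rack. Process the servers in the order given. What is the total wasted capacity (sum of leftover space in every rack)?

rack 1: place S1 (16U), 8U left
rack 2: place S2 (23U), 1U left
rack 3: place S3 (9U), 15U left
rack 4: place S4 (16U), 8U left
rack 5: place S5 (14U), 10U left
rack 6: place S6 (14U), 10U left
rack 7: place S7 (15U), 9U left
rack 8: place S8 (17U), 7U left
rack 9: place S9 (10U), 14U left
rack 9: place S10 (12U), 2U left
rack 10: place S11 (14U), 10U left
rack 11: place S12 (19U), 5U left
rack 12: place S13 (13U), 11U left
rack 12: place S14 (11U), 0U left
rack 13: place S15 (11U), 13U left
rack 13: place S16 (10U), 3U left
rack 14: place S17 (21U), 3U left
rack 15: place S18 (21U), 3U left
15 racks × 24U = 360U; used 266U; unused 94U.

94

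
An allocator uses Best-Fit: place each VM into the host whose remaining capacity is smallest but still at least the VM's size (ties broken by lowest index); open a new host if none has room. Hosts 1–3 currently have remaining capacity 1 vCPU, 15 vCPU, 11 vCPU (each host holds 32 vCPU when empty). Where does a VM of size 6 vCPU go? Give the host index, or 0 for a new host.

Hosts with room: host 2 (15 vCPU), host 3 (11 vCPU).
Tightest fit is host 3 with 11 vCPU free.

3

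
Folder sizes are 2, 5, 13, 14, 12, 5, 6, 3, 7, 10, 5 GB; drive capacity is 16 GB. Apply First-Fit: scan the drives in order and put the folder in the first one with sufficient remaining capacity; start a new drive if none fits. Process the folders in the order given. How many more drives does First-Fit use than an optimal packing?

First-Fit: [2,5,5,3] [13] [14] [12] [6,7] [10,5] → 6 drives.
Total size 82 GB; any packing needs at least ⌈82/16⌉ = 6 drives.
So 6 is already optimal.

0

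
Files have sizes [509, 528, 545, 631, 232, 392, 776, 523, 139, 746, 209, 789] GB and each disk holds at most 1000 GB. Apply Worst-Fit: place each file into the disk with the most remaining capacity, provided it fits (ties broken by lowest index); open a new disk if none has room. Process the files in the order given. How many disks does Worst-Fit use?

Put 509 GB in disk 1; 491 GB remain.
Put 528 GB in disk 2; 472 GB remain.
Put 545 GB in disk 3; 455 GB remain.
Put 631 GB in disk 4; 369 GB remain.
Put 232 GB in disk 1; 259 GB remain.
Put 392 GB in disk 2; 80 GB remain.
Put 776 GB in disk 5; 224 GB remain.
Put 523 GB in disk 6; 477 GB remain.
Put 139 GB in disk 6; 338 GB remain.
Put 746 GB in disk 7; 254 GB remain.
Put 209 GB in disk 3; 246 GB remain.
Put 789 GB in disk 8; 211 GB remain.
Final disks: [509,232] [528,392] [545,209] [631] [776] [523,139] [746] [789].

8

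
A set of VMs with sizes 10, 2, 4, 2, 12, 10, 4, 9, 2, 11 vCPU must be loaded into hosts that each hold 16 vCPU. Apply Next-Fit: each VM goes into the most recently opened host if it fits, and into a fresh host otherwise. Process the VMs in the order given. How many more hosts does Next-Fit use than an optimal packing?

Next-Fit: [10,2,4] [2,12] [10,4] [9,2] [11] → 5 hosts.
Total size 66 vCPU; any packing needs at least ⌈66/16⌉ = 5 hosts.
So 5 is already optimal.

0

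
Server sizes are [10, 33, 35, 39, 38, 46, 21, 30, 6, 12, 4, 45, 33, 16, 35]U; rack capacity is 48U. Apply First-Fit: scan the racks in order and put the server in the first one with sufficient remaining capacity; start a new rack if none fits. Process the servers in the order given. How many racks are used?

10

rack 1: place 10U, 38U left
rack 1: place 33U, 5U left
rack 2: place 35U, 13U left
rack 3: place 39U, 9U left
rack 4: place 38U, 10U left
rack 5: place 46U, 2U left
rack 6: place 21U, 27U left
rack 7: place 30U, 18U left
rack 2: place 6U, 7U left
rack 6: place 12U, 15U left
rack 1: place 4U, 1U left
rack 8: place 45U, 3U left
rack 9: place 33U, 15U left
rack 7: place 16U, 2U left
rack 10: place 35U, 13U left
Final racks: [10,33,4] [35,6] [39] [38] [46] [21,12] [30,16] [45] [33] [35].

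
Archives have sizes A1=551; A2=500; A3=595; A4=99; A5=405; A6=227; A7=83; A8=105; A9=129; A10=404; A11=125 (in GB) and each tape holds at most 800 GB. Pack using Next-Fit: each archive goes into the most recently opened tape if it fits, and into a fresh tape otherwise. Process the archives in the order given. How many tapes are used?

A1 (551 GB) → tape 1 (remaining 249 GB)
A2 (500 GB) → tape 2 (remaining 300 GB)
A3 (595 GB) → tape 3 (remaining 205 GB)
A4 (99 GB) → tape 3 (remaining 106 GB)
A5 (405 GB) → tape 4 (remaining 395 GB)
A6 (227 GB) → tape 4 (remaining 168 GB)
A7 (83 GB) → tape 4 (remaining 85 GB)
A8 (105 GB) → tape 5 (remaining 695 GB)
A9 (129 GB) → tape 5 (remaining 566 GB)
A10 (404 GB) → tape 5 (remaining 162 GB)
A11 (125 GB) → tape 5 (remaining 37 GB)

5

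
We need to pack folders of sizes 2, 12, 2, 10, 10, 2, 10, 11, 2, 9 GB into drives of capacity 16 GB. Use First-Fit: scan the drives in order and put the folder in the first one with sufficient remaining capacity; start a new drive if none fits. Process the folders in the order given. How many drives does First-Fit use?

6

drive 1: place 2 GB, 14 GB left
drive 1: place 12 GB, 2 GB left
drive 1: place 2 GB, 0 GB left
drive 2: place 10 GB, 6 GB left
drive 3: place 10 GB, 6 GB left
drive 2: place 2 GB, 4 GB left
drive 4: place 10 GB, 6 GB left
drive 5: place 11 GB, 5 GB left
drive 2: place 2 GB, 2 GB left
drive 6: place 9 GB, 7 GB left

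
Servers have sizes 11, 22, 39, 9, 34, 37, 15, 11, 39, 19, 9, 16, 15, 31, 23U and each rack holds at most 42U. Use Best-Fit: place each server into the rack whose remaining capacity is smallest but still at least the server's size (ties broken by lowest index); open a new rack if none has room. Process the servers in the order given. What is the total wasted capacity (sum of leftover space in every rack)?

48

11U → rack 1 (remaining 31U)
22U → rack 1 (remaining 9U)
39U → rack 2 (remaining 3U)
9U → rack 1 (remaining 0U)
34U → rack 3 (remaining 8U)
37U → rack 4 (remaining 5U)
15U → rack 5 (remaining 27U)
11U → rack 5 (remaining 16U)
39U → rack 6 (remaining 3U)
19U → rack 7 (remaining 23U)
9U → rack 5 (remaining 7U)
16U → rack 7 (remaining 7U)
15U → rack 8 (remaining 27U)
31U → rack 9 (remaining 11U)
23U → rack 8 (remaining 4U)
9 racks × 42U = 378U; used 330U; unused 48U.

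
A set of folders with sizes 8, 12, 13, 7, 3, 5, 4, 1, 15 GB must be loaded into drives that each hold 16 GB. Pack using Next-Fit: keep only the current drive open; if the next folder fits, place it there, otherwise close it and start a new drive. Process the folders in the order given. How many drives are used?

6

Put 8 GB in drive 1; 8 GB remain.
Put 12 GB in drive 2; 4 GB remain.
Put 13 GB in drive 3; 3 GB remain.
Put 7 GB in drive 4; 9 GB remain.
Put 3 GB in drive 4; 6 GB remain.
Put 5 GB in drive 4; 1 GB remain.
Put 4 GB in drive 5; 12 GB remain.
Put 1 GB in drive 5; 11 GB remain.
Put 15 GB in drive 6; 1 GB remain.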